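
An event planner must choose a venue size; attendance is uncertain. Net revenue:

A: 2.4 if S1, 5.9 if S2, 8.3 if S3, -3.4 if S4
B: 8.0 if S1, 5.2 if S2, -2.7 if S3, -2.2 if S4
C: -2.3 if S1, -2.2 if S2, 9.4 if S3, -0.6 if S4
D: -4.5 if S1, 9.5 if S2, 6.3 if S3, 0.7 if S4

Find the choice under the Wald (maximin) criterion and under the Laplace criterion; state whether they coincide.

Row minima: A=-3.4, B=-2.7, C=-2.3, D=-4.5
Best worst-case = -2.3 → C.
Row averages: A=3.3, B=2.075, C=1.075, D=3
Highest average = 3.3 → A.

maximin → C; laplace → A (disagree)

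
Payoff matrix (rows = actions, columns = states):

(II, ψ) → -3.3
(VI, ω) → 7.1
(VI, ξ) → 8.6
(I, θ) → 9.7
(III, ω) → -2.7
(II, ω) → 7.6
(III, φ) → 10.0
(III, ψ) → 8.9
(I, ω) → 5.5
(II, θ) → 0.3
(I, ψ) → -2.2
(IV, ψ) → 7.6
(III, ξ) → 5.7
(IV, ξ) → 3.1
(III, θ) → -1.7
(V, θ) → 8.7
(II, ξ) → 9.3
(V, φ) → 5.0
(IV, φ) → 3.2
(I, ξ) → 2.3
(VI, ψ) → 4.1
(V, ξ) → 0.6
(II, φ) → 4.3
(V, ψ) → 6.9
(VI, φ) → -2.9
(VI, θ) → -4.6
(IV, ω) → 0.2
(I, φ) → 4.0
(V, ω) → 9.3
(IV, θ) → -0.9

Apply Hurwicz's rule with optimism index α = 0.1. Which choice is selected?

V

I: 0.1·9.7 + 0.9·(-2.2) = -1.01
II: 0.1·9.3 + 0.9·(-3.3) = -2.04
III: 0.1·10.0 + 0.9·(-2.7) = -1.43
IV: 0.1·7.6 + 0.9·(-0.9) = -0.05
V: 0.1·9.3 + 0.9·0.6 = 1.47
VI: 0.1·8.6 + 0.9·(-4.6) = -3.28
Highest Hurwicz score = 1.47 → V.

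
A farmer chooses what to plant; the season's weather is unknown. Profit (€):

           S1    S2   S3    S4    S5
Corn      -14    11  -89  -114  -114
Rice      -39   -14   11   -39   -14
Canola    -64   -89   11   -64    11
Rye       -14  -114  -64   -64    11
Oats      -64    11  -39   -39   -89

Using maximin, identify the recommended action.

Row minima: Corn=-114, Rice=-39, Canola=-89, Rye=-114, Oats=-89
Best worst-case = -39 → Rice.

Rice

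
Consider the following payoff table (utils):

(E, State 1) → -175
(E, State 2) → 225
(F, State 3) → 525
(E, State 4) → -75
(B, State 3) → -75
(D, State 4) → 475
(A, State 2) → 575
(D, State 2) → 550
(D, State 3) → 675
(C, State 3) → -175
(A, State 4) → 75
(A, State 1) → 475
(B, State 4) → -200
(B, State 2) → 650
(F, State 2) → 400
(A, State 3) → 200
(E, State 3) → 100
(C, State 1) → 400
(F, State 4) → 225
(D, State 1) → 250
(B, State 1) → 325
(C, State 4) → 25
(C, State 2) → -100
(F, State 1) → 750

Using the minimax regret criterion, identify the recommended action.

Column bests: State 1=750, State 2=650, State 3=675, State 4=475.
A regrets: 275, 75, 475, 400 → max 475
B regrets: 425, 0, 750, 675 → max 750
C regrets: 350, 750, 850, 450 → max 850
D regrets: 500, 100, 0, 0 → max 500
E regrets: 925, 425, 575, 550 → max 925
F regrets: 0, 250, 150, 250 → max 250
Smallest max regret = 250 → F.

F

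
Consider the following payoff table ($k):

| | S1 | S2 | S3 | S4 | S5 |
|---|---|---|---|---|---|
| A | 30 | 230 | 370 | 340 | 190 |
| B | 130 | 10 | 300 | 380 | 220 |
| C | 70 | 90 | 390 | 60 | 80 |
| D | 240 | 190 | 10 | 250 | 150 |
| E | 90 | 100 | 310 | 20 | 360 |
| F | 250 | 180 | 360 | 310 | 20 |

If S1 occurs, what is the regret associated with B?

Best payoff under S1 is 250.
Regret = 250 − 130 = 120.

120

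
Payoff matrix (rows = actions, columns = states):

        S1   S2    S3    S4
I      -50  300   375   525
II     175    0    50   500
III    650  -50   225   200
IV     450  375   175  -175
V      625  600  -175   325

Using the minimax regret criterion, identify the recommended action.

Column bests: S1=650, S2=600, S3=375, S4=525.
I regrets: 700, 300, 0, 0 → max 700
II regrets: 475, 600, 325, 25 → max 600
III regrets: 0, 650, 150, 325 → max 650
IV regrets: 200, 225, 200, 700 → max 700
V regrets: 25, 0, 550, 200 → max 550
Smallest max regret = 550 → V.

V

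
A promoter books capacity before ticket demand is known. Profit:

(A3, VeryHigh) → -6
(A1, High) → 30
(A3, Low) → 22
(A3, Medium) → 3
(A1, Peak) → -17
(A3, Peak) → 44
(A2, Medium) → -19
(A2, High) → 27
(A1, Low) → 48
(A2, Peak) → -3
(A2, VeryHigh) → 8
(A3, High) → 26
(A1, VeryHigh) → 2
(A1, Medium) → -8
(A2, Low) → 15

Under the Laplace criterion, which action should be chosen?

Row averages: A1=11, A2=5.6, A3=17.8
Highest average = 17.8 → A3.

A3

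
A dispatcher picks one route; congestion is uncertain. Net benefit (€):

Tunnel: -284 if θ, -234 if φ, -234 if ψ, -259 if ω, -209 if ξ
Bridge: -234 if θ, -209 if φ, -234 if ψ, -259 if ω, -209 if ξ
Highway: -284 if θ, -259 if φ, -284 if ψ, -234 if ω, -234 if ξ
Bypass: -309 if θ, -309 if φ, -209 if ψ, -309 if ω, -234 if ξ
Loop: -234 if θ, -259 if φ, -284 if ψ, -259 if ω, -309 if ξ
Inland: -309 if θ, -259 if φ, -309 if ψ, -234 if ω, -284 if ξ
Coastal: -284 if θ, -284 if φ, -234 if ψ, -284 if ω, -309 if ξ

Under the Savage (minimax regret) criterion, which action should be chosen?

Bridge

Column bests: θ=-234, φ=-209, ψ=-209, ω=-234, ξ=-209.
Tunnel regrets: 50, 25, 25, 25, 0 → max 50
Bridge regrets: 0, 0, 25, 25, 0 → max 25
Highway regrets: 50, 50, 75, 0, 25 → max 75
Bypass regrets: 75, 100, 0, 75, 25 → max 100
Loop regrets: 0, 50, 75, 25, 100 → max 100
Inland regrets: 75, 50, 100, 0, 75 → max 100
Coastal regrets: 50, 75, 25, 50, 100 → max 100
Smallest max regret = 25 → Bridge.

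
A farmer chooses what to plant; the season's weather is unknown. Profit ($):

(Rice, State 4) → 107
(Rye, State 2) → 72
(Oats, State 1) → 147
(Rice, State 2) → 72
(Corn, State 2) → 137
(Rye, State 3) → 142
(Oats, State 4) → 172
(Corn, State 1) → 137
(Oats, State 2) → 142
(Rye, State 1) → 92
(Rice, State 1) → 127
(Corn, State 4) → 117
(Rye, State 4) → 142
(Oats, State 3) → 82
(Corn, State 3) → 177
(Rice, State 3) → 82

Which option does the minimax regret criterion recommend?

Corn

Column bests: State 1=147, State 2=142, State 3=177, State 4=172.
Rye regrets: 55, 70, 35, 30 → max 70
Rice regrets: 20, 70, 95, 65 → max 95
Oats regrets: 0, 0, 95, 0 → max 95
Corn regrets: 10, 5, 0, 55 → max 55
Smallest max regret = 55 → Corn.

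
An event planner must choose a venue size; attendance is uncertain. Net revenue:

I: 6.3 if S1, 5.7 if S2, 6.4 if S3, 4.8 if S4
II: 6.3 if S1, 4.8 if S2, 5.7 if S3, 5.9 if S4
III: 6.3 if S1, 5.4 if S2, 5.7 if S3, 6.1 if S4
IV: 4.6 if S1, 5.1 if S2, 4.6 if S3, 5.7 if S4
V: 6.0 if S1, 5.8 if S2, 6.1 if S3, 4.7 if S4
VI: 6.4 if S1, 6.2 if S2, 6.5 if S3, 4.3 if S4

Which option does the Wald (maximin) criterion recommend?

III

Row minima: I=4.8, II=4.8, III=5.4, IV=4.6, V=4.7, VI=4.3
Best worst-case = 5.4 → III.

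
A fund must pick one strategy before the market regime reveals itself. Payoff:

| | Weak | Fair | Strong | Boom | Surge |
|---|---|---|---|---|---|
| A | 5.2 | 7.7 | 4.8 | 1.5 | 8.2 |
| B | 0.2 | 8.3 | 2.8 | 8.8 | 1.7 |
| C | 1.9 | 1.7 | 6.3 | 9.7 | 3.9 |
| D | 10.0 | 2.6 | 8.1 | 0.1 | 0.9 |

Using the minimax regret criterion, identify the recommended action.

Column bests: Weak=10.0, Fair=8.3, Strong=8.1, Boom=9.7, Surge=8.2.
A regrets: 4.8, 0.6, 3.3, 8.2, 0.0 → max 8.2
B regrets: 9.8, 0.0, 5.3, 0.9, 6.5 → max 9.8
C regrets: 8.1, 6.6, 1.8, 0.0, 4.3 → max 8.1
D regrets: 0.0, 5.7, 0.0, 9.6, 7.3 → max 9.6
Smallest max regret = 8.1 → C.

C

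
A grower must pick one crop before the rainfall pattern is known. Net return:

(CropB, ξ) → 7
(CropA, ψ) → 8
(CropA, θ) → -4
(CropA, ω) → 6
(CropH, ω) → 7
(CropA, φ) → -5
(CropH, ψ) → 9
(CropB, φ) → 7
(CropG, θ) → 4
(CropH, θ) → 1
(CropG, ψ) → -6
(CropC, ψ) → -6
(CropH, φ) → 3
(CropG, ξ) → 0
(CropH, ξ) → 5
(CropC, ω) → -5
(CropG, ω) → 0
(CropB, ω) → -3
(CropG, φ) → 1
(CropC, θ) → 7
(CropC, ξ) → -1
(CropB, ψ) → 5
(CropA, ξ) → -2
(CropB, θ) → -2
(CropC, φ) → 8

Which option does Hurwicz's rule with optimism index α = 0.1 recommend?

CropH

CropB: 0.1·7 + 0.9·(-3) = -2
CropA: 0.1·8 + 0.9·(-5) = -3.7
CropH: 0.1·9 + 0.9·1 = 1.8
CropC: 0.1·8 + 0.9·(-6) = -4.6
CropG: 0.1·4 + 0.9·(-6) = -5
Highest Hurwicz score = 1.8 → CropH.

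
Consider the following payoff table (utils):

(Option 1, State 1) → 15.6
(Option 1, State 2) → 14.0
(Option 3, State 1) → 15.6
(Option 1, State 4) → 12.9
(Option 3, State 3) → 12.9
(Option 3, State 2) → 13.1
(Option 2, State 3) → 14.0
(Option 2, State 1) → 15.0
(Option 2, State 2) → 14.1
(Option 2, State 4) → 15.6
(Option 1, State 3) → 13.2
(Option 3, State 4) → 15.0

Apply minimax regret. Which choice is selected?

Option 2

Column bests: State 1=15.6, State 2=14.1, State 3=14.0, State 4=15.6.
Option 1 regrets: 0.0, 0.1, 0.8, 2.7 → max 2.7
Option 2 regrets: 0.6, 0.0, 0.0, 0.0 → max 0.6
Option 3 regrets: 0.0, 1.0, 1.1, 0.6 → max 1.1
Smallest max regret = 0.6 → Option 2.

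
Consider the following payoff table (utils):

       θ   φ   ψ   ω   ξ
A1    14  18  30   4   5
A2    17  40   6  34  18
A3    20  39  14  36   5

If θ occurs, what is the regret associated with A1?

Best payoff under θ is 20.
Regret = 20 − 14 = 6.

6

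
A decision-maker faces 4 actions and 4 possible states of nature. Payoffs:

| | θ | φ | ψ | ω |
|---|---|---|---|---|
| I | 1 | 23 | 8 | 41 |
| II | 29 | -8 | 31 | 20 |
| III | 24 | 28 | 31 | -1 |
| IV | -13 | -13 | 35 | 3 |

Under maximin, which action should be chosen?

Row minima: I=1, II=-8, III=-1, IV=-13
Best worst-case = 1 → I.

I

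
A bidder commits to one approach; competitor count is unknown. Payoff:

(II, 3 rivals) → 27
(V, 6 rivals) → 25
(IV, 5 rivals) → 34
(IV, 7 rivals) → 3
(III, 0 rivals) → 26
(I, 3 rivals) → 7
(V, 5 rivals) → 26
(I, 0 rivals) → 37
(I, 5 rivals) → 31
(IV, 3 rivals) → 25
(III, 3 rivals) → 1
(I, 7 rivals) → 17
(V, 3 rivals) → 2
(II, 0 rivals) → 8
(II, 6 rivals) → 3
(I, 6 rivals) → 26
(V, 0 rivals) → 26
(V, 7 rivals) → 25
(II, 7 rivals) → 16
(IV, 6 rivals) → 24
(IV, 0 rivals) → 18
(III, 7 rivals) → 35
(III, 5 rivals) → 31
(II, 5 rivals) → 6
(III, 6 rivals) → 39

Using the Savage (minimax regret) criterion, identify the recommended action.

I

Column bests: 0 rivals=37, 3 rivals=27, 5 rivals=34, 6 rivals=39, 7 rivals=35.
I regrets: 0, 20, 3, 13, 18 → max 20
II regrets: 29, 0, 28, 36, 19 → max 36
III regrets: 11, 26, 3, 0, 0 → max 26
IV regrets: 19, 2, 0, 15, 32 → max 32
V regrets: 11, 25, 8, 14, 10 → max 25
Smallest max regret = 20 → I.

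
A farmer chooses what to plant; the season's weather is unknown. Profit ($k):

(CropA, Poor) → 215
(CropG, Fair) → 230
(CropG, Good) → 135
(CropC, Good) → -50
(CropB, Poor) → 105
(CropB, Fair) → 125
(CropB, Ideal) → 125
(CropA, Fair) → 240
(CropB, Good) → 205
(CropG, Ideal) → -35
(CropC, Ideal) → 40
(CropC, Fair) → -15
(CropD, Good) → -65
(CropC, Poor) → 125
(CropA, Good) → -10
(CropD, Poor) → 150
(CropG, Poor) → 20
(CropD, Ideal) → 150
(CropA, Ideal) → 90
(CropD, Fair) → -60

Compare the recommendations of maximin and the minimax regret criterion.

Row minima: CropD=-65, CropC=-50, CropA=-10, CropB=105, CropG=-35
Best worst-case = 105 → CropB.
Column bests: Poor=215, Fair=240, Good=205, Ideal=150.
CropD regrets: 65, 300, 270, 0 → max 300
CropC regrets: 90, 255, 255, 110 → max 255
CropA regrets: 0, 0, 215, 60 → max 215
CropB regrets: 110, 115, 0, 25 → max 115
CropG regrets: 195, 10, 70, 185 → max 195
Smallest max regret = 115 → CropB.

maximin → CropB; minimax regret → CropB (agree)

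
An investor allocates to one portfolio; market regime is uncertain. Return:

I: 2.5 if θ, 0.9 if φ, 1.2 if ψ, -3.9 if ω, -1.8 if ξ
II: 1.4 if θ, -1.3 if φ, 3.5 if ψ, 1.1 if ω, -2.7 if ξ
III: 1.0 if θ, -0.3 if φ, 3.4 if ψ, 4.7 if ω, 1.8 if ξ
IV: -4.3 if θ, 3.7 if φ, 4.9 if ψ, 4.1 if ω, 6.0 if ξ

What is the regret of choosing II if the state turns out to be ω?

3.6

Best payoff under ω is 4.7.
Regret = 4.7 − 1.1 = 3.6.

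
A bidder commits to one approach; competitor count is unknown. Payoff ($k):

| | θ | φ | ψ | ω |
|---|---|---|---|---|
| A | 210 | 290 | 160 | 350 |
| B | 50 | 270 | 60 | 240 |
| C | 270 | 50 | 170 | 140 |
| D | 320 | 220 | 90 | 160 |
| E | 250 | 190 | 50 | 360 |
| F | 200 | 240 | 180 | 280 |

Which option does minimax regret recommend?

Column bests: θ=320, φ=290, ψ=180, ω=360.
A regrets: 110, 0, 20, 10 → max 110
B regrets: 270, 20, 120, 120 → max 270
C regrets: 50, 240, 10, 220 → max 240
D regrets: 0, 70, 90, 200 → max 200
E regrets: 70, 100, 130, 0 → max 130
F regrets: 120, 50, 0, 80 → max 120
Smallest max regret = 110 → A.

A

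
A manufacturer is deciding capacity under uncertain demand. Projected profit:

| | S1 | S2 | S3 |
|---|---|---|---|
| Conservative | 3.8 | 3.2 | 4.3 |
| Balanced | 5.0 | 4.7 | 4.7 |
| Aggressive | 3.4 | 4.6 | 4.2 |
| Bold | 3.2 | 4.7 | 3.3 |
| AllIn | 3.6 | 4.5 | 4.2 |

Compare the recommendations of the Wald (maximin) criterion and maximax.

Row minima: Conservative=3.2, Balanced=4.7, Aggressive=3.4, Bold=3.2, AllIn=3.6
Best worst-case = 4.7 → Balanced.
Row maxima: Conservative=4.3, Balanced=5.0, Aggressive=4.6, Bold=4.7, AllIn=4.5
Best best-case = 5.0 → Balanced.

maximin → Balanced; maximax → Balanced (agree)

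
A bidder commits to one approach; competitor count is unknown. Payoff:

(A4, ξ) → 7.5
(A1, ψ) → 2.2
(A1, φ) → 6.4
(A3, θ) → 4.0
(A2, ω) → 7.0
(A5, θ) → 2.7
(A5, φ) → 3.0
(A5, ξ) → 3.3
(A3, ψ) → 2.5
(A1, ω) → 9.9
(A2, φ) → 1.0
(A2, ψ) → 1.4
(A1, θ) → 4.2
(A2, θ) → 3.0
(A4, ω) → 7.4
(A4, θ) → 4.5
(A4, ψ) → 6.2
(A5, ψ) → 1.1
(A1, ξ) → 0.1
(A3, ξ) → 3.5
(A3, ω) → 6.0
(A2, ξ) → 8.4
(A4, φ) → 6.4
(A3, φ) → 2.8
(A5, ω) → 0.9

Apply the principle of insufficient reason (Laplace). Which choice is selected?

Row averages: A1=4.56, A2=4.16, A3=3.76, A4=6.4, A5=2.2
Highest average = 6.4 → A4.

A4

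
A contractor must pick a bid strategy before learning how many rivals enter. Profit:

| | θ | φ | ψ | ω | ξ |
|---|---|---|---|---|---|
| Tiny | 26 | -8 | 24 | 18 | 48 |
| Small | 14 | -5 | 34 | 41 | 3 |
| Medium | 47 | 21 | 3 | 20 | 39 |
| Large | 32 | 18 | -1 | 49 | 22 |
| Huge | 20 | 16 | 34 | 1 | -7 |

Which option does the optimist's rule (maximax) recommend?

Row maxima: Tiny=48, Small=41, Medium=47, Large=49, Huge=34
Best best-case = 49 → Large.

Large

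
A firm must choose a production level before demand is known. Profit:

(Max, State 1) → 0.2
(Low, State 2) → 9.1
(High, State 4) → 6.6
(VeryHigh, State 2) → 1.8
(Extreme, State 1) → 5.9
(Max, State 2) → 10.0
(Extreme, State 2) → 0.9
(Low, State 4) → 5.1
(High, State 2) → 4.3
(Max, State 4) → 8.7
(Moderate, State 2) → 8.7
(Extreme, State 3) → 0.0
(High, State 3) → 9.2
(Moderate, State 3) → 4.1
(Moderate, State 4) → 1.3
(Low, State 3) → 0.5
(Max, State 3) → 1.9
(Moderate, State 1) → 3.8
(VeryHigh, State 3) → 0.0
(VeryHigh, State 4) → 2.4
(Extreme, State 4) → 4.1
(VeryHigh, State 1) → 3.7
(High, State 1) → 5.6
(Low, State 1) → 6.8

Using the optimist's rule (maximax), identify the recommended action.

Row maxima: Low=9.1, Moderate=8.7, High=9.2, VeryHigh=3.7, Extreme=5.9, Max=10.0
Best best-case = 10.0 → Max.

Max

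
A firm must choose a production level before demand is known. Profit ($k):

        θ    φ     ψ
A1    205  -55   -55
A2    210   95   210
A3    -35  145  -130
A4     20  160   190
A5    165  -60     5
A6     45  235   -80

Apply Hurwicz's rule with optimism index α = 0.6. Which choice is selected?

A2

A1: 0.6·205 + 0.4·(-55) = 101
A2: 0.6·210 + 0.4·95 = 164
A3: 0.6·145 + 0.4·(-130) = 35
A4: 0.6·190 + 0.4·20 = 122
A5: 0.6·165 + 0.4·(-60) = 75
A6: 0.6·235 + 0.4·(-80) = 109
Highest Hurwicz score = 164 → A2.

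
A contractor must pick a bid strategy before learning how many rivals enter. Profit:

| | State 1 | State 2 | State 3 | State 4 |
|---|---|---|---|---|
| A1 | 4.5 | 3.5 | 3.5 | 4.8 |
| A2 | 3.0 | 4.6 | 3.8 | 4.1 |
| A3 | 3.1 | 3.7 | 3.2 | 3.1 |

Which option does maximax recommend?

Row maxima: A1=4.8, A2=4.6, A3=3.7
Best best-case = 4.8 → A1.

A1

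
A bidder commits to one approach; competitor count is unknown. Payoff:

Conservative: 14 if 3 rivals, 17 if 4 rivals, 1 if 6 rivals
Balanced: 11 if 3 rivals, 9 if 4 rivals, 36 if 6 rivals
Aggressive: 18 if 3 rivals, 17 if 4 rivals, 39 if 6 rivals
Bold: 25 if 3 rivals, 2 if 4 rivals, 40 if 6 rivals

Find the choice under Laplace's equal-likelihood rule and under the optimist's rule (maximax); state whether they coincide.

Row averages: Conservative=32/3, Balanced=56/3, Aggressive=74/3, Bold=67/3
Highest average = 74/3 → Aggressive.
Row maxima: Conservative=17, Balanced=36, Aggressive=39, Bold=40
Best best-case = 40 → Bold.

laplace → Aggressive; maximax → Bold (disagree)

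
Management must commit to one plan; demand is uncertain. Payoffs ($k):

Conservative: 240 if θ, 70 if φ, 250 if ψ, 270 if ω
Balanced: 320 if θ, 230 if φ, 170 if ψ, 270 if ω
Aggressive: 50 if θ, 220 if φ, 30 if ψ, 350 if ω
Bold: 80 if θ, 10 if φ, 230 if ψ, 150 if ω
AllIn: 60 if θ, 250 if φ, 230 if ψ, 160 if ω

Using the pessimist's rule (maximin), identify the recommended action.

Balanced

Row minima: Conservative=70, Balanced=170, Aggressive=30, Bold=10, AllIn=60
Best worst-case = 170 → Balanced.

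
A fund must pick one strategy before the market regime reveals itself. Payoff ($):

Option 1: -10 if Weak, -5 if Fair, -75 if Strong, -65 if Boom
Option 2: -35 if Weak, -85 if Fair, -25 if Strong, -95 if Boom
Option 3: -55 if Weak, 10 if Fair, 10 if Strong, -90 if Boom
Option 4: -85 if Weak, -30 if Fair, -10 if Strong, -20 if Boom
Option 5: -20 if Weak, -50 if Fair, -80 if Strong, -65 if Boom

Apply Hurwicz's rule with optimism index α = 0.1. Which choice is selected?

Option 1

Option 1: 0.1·(-5) + 0.9·(-75) = -68
Option 2: 0.1·(-25) + 0.9·(-95) = -88
Option 3: 0.1·10 + 0.9·(-90) = -80
Option 4: 0.1·(-10) + 0.9·(-85) = -77.5
Option 5: 0.1·(-20) + 0.9·(-80) = -74
Highest Hurwicz score = -68 → Option 1.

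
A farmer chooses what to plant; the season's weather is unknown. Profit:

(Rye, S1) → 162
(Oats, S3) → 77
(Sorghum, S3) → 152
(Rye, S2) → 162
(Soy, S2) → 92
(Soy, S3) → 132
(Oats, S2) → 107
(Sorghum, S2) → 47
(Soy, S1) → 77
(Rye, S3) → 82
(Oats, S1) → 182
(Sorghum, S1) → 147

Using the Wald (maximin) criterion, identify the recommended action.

Row minima: Oats=77, Sorghum=47, Soy=77, Rye=82
Best worst-case = 82 → Rye.

Rye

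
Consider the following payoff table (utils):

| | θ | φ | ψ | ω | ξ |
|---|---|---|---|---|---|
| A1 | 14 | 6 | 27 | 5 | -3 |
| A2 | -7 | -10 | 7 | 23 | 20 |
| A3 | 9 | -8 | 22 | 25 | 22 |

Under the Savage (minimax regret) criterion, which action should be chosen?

Column bests: θ=14, φ=6, ψ=27, ω=25, ξ=22.
A1 regrets: 0, 0, 0, 20, 25 → max 25
A2 regrets: 21, 16, 20, 2, 2 → max 21
A3 regrets: 5, 14, 5, 0, 0 → max 14
Smallest max regret = 14 → A3.

A3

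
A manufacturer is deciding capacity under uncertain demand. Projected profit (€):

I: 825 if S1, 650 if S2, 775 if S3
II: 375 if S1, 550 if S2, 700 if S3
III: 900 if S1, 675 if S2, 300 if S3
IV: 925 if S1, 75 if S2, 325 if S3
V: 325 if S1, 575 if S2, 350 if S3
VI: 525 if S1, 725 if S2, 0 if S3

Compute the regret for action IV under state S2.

650

Best payoff under S2 is 725.
Regret = 725 − 75 = 650.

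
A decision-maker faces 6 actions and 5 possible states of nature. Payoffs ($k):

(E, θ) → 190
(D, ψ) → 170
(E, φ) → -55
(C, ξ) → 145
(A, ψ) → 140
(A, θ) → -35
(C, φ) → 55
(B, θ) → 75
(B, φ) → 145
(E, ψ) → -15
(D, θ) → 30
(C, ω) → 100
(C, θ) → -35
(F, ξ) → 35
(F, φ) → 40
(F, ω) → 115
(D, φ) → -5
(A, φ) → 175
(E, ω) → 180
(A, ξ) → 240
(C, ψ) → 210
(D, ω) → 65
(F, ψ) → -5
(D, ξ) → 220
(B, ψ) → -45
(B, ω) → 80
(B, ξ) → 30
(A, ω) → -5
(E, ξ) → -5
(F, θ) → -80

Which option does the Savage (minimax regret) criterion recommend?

D

Column bests: θ=190, φ=175, ψ=210, ω=180, ξ=240.
A regrets: 225, 0, 70, 185, 0 → max 225
B regrets: 115, 30, 255, 100, 210 → max 255
C regrets: 225, 120, 0, 80, 95 → max 225
D regrets: 160, 180, 40, 115, 20 → max 180
E regrets: 0, 230, 225, 0, 245 → max 245
F regrets: 270, 135, 215, 65, 205 → max 270
Smallest max regret = 180 → D.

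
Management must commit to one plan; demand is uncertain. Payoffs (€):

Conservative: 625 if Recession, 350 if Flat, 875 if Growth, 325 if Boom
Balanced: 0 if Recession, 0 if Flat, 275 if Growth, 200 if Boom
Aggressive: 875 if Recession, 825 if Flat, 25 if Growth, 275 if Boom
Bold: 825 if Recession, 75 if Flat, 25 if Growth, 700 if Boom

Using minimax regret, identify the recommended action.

Column bests: Recession=875, Flat=825, Growth=875, Boom=700.
Conservative regrets: 250, 475, 0, 375 → max 475
Balanced regrets: 875, 825, 600, 500 → max 875
Aggressive regrets: 0, 0, 850, 425 → max 850
Bold regrets: 50, 750, 850, 0 → max 850
Smallest max regret = 475 → Conservative.

Conservative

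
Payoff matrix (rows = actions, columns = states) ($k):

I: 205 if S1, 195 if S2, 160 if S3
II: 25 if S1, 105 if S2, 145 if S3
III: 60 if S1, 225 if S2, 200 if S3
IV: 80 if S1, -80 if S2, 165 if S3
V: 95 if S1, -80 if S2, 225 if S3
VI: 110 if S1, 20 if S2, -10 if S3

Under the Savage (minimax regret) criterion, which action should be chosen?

Column bests: S1=205, S2=225, S3=225.
I regrets: 0, 30, 65 → max 65
II regrets: 180, 120, 80 → max 180
III regrets: 145, 0, 25 → max 145
IV regrets: 125, 305, 60 → max 305
V regrets: 110, 305, 0 → max 305
VI regrets: 95, 205, 235 → max 235
Smallest max regret = 65 → I.

I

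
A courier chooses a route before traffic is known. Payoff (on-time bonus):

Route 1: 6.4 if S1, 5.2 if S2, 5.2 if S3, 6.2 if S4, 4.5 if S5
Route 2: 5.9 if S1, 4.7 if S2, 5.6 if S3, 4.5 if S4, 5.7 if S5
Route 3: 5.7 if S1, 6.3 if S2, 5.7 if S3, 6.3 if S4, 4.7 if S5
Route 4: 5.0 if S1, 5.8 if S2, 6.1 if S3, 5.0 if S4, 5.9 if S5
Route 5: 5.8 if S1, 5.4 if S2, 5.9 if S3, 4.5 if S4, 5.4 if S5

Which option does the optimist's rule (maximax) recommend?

Row maxima: Route 1=6.4, Route 2=5.9, Route 3=6.3, Route 4=6.1, Route 5=5.9
Best best-case = 6.4 → Route 1.

Route 1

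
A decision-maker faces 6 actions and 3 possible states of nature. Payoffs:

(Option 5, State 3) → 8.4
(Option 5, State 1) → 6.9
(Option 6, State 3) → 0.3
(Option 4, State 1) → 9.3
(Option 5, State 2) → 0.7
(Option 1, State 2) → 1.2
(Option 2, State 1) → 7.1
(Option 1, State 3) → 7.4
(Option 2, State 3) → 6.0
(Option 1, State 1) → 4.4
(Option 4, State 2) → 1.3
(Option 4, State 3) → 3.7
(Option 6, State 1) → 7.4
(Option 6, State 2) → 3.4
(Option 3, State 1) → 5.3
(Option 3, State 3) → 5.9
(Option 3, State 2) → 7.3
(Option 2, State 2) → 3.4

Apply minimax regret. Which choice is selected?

Column bests: State 1=9.3, State 2=7.3, State 3=8.4.
Option 1 regrets: 4.9, 6.1, 1.0 → max 6.1
Option 2 regrets: 2.2, 3.9, 2.4 → max 3.9
Option 3 regrets: 4.0, 0.0, 2.5 → max 4.0
Option 4 regrets: 0.0, 6.0, 4.7 → max 6.0
Option 5 regrets: 2.4, 6.6, 0.0 → max 6.6
Option 6 regrets: 1.9, 3.9, 8.1 → max 8.1
Smallest max regret = 3.9 → Option 2.

Option 2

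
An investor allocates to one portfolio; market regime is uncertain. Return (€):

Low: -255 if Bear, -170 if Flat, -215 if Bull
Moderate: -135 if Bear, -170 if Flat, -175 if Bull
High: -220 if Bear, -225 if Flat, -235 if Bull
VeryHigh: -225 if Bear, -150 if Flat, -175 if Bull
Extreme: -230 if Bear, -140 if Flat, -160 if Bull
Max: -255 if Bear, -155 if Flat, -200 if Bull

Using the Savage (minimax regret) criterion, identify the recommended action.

Moderate

Column bests: Bear=-135, Flat=-140, Bull=-160.
Low regrets: 120, 30, 55 → max 120
Moderate regrets: 0, 30, 15 → max 30
High regrets: 85, 85, 75 → max 85
VeryHigh regrets: 90, 10, 15 → max 90
Extreme regrets: 95, 0, 0 → max 95
Max regrets: 120, 15, 40 → max 120
Smallest max regret = 30 → Moderate.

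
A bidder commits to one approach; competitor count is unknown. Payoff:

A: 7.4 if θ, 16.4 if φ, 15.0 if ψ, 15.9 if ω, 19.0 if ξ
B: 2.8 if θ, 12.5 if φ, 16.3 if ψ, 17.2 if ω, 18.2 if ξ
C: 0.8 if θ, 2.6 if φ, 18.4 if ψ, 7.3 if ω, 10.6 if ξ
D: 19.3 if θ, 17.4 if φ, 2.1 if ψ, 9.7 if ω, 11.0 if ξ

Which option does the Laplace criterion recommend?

A

Row averages: A=14.74, B=13.4, C=7.94, D=11.9
Highest average = 14.74 → A.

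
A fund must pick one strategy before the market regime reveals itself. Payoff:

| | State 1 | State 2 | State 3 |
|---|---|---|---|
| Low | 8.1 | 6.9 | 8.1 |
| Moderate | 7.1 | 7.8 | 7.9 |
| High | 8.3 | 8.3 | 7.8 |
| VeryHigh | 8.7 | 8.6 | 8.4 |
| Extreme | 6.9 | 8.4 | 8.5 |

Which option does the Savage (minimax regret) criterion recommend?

Column bests: State 1=8.7, State 2=8.6, State 3=8.5.
Low regrets: 0.6, 1.7, 0.4 → max 1.7
Moderate regrets: 1.6, 0.8, 0.6 → max 1.6
High regrets: 0.4, 0.3, 0.7 → max 0.7
VeryHigh regrets: 0.0, 0.0, 0.1 → max 0.1
Extreme regrets: 1.8, 0.2, 0.0 → max 1.8
Smallest max regret = 0.1 → VeryHigh.

VeryHigh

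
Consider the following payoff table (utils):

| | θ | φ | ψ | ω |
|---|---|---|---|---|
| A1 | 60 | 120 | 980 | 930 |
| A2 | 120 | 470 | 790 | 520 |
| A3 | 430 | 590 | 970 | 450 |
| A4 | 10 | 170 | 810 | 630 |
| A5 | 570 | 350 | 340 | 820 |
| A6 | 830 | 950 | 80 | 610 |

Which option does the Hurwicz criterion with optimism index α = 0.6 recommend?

A1: 0.6·980 + 0.4·60 = 612
A2: 0.6·790 + 0.4·120 = 522
A3: 0.6·970 + 0.4·430 = 754
A4: 0.6·810 + 0.4·10 = 490
A5: 0.6·820 + 0.4·340 = 628
A6: 0.6·950 + 0.4·80 = 602
Highest Hurwicz score = 754 → A3.

A3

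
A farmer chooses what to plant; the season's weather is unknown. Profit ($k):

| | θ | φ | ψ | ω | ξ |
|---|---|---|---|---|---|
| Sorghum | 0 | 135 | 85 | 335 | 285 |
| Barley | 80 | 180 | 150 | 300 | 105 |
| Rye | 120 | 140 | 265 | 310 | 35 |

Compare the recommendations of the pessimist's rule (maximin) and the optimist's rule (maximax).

Row minima: Sorghum=0, Barley=80, Rye=35
Best worst-case = 80 → Barley.
Row maxima: Sorghum=335, Barley=300, Rye=310
Best best-case = 335 → Sorghum.

maximin → Barley; maximax → Sorghum (disagree)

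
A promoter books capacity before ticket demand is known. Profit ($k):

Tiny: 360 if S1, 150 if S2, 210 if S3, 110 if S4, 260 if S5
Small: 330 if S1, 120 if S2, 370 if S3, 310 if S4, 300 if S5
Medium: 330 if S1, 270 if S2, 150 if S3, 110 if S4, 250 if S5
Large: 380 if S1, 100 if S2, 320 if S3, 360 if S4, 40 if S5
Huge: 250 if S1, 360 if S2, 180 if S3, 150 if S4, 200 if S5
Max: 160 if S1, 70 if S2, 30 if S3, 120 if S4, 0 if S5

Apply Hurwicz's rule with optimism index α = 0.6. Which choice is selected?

Huge

Tiny: 0.6·360 + 0.4·110 = 260
Small: 0.6·370 + 0.4·120 = 270
Medium: 0.6·330 + 0.4·110 = 242
Large: 0.6·380 + 0.4·40 = 244
Huge: 0.6·360 + 0.4·150 = 276
Max: 0.6·160 + 0.4·0 = 96
Highest Hurwicz score = 276 → Huge.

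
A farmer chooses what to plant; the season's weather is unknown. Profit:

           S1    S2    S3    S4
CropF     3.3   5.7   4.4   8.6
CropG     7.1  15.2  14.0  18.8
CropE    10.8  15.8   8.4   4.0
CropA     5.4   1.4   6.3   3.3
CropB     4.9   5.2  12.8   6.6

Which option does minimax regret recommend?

Column bests: S1=10.8, S2=15.8, S3=14.0, S4=18.8.
CropF regrets: 7.5, 10.1, 9.6, 10.2 → max 10.2
CropG regrets: 3.7, 0.6, 0.0, 0.0 → max 3.7
CropE regrets: 0.0, 0.0, 5.6, 14.8 → max 14.8
CropA regrets: 5.4, 14.4, 7.7, 15.5 → max 15.5
CropB regrets: 5.9, 10.6, 1.2, 12.2 → max 12.2
Smallest max regret = 3.7 → CropG.

CropG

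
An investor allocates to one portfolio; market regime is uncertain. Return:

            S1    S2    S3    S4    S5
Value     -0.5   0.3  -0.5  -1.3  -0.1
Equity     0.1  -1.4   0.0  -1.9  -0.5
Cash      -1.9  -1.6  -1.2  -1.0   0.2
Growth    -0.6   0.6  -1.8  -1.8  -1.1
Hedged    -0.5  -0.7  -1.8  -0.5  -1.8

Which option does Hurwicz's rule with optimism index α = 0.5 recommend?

Value: 0.5·0.3 + 0.5·(-1.3) = -0.5
Equity: 0.5·0.1 + 0.5·(-1.9) = -0.9
Cash: 0.5·0.2 + 0.5·(-1.9) = -0.85
Growth: 0.5·0.6 + 0.5·(-1.8) = -0.6
Hedged: 0.5·(-0.5) + 0.5·(-1.8) = -1.15
Highest Hurwicz score = -0.5 → Value.

Value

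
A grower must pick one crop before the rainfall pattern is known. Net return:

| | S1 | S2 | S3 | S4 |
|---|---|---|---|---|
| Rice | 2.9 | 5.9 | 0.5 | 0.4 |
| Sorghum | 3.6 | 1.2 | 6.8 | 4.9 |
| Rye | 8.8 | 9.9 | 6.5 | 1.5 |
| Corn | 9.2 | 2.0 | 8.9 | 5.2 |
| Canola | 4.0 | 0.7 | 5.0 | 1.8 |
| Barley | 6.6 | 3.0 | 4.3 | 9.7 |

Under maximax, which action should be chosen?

Rye

Row maxima: Rice=5.9, Sorghum=6.8, Rye=9.9, Corn=9.2, Canola=5.0, Barley=9.7
Best best-case = 9.9 → Rye.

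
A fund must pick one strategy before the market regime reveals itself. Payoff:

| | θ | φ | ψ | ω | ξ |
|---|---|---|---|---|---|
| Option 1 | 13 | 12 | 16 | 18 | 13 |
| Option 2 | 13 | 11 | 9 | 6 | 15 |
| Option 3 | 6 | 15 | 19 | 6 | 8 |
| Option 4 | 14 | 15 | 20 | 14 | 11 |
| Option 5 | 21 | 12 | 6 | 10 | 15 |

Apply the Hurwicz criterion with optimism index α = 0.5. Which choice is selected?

Option 4

Option 1: 0.5·18 + 0.5·12 = 15
Option 2: 0.5·15 + 0.5·6 = 10.5
Option 3: 0.5·19 + 0.5·6 = 12.5
Option 4: 0.5·20 + 0.5·11 = 15.5
Option 5: 0.5·21 + 0.5·6 = 13.5
Highest Hurwicz score = 15.5 → Option 4.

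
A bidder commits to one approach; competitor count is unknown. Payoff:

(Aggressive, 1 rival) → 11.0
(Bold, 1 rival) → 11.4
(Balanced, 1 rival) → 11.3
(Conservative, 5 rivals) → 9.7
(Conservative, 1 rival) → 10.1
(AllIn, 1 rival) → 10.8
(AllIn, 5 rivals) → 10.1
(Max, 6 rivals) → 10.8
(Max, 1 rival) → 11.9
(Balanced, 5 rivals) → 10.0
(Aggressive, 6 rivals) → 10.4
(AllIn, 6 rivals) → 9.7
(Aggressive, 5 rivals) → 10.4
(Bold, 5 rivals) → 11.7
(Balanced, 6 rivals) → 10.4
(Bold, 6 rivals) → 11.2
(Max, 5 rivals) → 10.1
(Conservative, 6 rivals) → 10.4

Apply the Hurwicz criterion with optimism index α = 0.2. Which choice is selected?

Conservative: 0.2·10.4 + 0.8·9.7 = 9.84
Balanced: 0.2·11.3 + 0.8·10.0 = 10.26
Aggressive: 0.2·11.0 + 0.8·10.4 = 10.52
Bold: 0.2·11.7 + 0.8·11.2 = 11.3
AllIn: 0.2·10.8 + 0.8·9.7 = 9.92
Max: 0.2·11.9 + 0.8·10.1 = 10.46
Highest Hurwicz score = 11.3 → Bold.

Bold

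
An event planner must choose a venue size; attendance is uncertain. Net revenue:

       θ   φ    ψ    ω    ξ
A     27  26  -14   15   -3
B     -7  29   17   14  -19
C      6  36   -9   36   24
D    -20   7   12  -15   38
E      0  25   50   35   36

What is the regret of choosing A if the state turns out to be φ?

Best payoff under φ is 36.
Regret = 36 − 26 = 10.

10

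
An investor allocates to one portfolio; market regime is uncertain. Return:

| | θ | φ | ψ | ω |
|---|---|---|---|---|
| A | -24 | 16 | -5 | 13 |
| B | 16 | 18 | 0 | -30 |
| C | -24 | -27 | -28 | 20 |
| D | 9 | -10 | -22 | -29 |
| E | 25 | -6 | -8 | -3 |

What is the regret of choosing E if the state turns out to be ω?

23

Best payoff under ω is 20.
Regret = 20 − (-3) = 23.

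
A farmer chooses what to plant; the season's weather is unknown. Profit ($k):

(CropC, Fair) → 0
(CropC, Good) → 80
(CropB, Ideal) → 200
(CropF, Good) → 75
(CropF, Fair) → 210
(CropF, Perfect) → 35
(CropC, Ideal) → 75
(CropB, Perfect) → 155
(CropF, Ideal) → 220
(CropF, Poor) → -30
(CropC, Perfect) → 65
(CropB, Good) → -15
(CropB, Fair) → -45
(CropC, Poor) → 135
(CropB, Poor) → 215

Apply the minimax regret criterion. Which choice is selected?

CropC

Column bests: Poor=215, Fair=210, Good=80, Ideal=220, Perfect=155.
CropF regrets: 245, 0, 5, 0, 120 → max 245
CropC regrets: 80, 210, 0, 145, 90 → max 210
CropB regrets: 0, 255, 95, 20, 0 → max 255
Smallest max regret = 210 → CropC.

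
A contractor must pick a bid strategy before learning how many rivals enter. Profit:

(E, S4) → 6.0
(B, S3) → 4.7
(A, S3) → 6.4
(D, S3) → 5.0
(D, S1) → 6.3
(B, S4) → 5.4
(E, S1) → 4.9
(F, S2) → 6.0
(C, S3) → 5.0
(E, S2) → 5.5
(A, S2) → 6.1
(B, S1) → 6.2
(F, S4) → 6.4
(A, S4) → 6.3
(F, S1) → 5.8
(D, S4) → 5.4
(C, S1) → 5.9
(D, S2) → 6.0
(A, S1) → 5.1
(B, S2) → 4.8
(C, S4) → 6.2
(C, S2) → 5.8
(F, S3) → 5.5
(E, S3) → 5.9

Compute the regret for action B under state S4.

1.0

Best payoff under S4 is 6.4.
Regret = 6.4 − 5.4 = 1.0.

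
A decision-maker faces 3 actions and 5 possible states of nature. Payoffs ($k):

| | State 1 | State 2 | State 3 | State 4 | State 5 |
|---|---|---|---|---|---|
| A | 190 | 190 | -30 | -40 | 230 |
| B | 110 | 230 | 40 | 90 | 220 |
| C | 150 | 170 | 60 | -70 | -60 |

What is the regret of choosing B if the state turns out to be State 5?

10

Best payoff under State 5 is 230.
Regret = 230 − 220 = 10.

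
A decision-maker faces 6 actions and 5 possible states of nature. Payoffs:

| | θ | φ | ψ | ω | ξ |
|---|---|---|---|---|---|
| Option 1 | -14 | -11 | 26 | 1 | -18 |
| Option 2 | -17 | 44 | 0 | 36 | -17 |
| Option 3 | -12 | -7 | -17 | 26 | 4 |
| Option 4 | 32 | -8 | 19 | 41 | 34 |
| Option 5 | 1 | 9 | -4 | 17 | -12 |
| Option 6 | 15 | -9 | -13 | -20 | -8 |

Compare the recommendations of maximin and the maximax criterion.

Row minima: Option 1=-18, Option 2=-17, Option 3=-17, Option 4=-8, Option 5=-12, Option 6=-20
Best worst-case = -8 → Option 4.
Row maxima: Option 1=26, Option 2=44, Option 3=26, Option 4=41, Option 5=17, Option 6=15
Best best-case = 44 → Option 2.

maximin → Option 4; maximax → Option 2 (disagree)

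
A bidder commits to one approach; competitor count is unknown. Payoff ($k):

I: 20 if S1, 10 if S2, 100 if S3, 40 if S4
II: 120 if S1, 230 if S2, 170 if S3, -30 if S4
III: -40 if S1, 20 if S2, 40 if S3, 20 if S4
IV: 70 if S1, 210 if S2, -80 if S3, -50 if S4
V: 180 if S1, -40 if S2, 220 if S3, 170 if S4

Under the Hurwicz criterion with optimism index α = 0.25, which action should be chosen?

I: 0.25·100 + 0.75·10 = 32.5
II: 0.25·230 + 0.75·(-30) = 35
III: 0.25·40 + 0.75·(-40) = -20
IV: 0.25·210 + 0.75·(-80) = -7.5
V: 0.25·220 + 0.75·(-40) = 25
Highest Hurwicz score = 35 → II.

II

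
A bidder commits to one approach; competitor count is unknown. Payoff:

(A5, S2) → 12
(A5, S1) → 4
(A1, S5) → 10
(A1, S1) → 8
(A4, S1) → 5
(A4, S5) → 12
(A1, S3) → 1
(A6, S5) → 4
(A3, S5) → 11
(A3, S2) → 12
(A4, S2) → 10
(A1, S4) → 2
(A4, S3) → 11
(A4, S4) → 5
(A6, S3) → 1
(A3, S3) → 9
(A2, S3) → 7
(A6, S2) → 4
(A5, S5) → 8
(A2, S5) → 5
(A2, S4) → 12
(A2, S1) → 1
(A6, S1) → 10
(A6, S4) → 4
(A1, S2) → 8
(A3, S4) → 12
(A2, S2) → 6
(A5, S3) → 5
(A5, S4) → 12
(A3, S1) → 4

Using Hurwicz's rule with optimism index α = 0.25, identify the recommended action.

A4

A1: 0.25·10 + 0.75·1 = 3.25
A2: 0.25·12 + 0.75·1 = 3.75
A3: 0.25·12 + 0.75·4 = 6
A4: 0.25·12 + 0.75·5 = 6.75
A5: 0.25·12 + 0.75·4 = 6
A6: 0.25·10 + 0.75·1 = 3.25
Highest Hurwicz score = 6.75 → A4.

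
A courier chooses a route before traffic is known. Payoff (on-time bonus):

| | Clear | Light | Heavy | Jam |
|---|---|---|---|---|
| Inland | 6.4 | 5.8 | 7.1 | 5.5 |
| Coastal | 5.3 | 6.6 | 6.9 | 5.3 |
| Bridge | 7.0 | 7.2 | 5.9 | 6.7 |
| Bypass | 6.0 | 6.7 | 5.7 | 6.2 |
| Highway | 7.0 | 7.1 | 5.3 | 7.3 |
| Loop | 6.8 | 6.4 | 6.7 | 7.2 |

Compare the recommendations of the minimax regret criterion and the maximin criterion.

minimax regret → Loop; maximin → Loop (agree)

Column bests: Clear=7.0, Light=7.2, Heavy=7.1, Jam=7.3.
Inland regrets: 0.6, 1.4, 0.0, 1.8 → max 1.8
Coastal regrets: 1.7, 0.6, 0.2, 2.0 → max 2.0
Bridge regrets: 0.0, 0.0, 1.2, 0.6 → max 1.2
Bypass regrets: 1.0, 0.5, 1.4, 1.1 → max 1.4
Highway regrets: 0.0, 0.1, 1.8, 0.0 → max 1.8
Loop regrets: 0.2, 0.8, 0.4, 0.1 → max 0.8
Smallest max regret = 0.8 → Loop.
Row minima: Inland=5.5, Coastal=5.3, Bridge=5.9, Bypass=5.7, Highway=5.3, Loop=6.4
Best worst-case = 6.4 → Loop.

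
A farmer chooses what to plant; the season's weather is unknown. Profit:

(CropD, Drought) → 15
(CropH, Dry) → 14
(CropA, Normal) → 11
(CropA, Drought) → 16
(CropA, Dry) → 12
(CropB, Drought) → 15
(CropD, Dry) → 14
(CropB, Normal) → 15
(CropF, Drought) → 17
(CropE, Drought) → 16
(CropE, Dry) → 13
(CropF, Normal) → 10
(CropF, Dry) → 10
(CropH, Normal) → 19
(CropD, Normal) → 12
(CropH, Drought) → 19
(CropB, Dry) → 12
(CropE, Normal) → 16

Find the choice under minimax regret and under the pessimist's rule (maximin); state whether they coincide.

Column bests: Drought=19, Dry=14, Normal=19.
CropF regrets: 2, 4, 9 → max 9
CropD regrets: 4, 0, 7 → max 7
CropH regrets: 0, 0, 0 → max 0
CropA regrets: 3, 2, 8 → max 8
CropE regrets: 3, 1, 3 → max 3
CropB regrets: 4, 2, 4 → max 4
Smallest max regret = 0 → CropH.
Row minima: CropF=10, CropD=12, CropH=14, CropA=11, CropE=13, CropB=12
Best worst-case = 14 → CropH.

minimax regret → CropH; maximin → CropH (agree)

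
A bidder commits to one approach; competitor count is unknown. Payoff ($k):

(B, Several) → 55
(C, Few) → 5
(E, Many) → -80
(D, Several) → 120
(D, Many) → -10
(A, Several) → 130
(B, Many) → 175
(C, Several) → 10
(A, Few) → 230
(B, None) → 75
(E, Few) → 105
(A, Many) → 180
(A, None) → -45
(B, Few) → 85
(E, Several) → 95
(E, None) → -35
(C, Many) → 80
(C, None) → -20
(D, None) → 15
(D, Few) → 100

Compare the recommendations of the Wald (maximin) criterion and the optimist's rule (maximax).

Row minima: A=-45, B=55, C=-20, D=-10, E=-80
Best worst-case = 55 → B.
Row maxima: A=230, B=175, C=80, D=120, E=105
Best best-case = 230 → A.

maximin → B; maximax → A (disagree)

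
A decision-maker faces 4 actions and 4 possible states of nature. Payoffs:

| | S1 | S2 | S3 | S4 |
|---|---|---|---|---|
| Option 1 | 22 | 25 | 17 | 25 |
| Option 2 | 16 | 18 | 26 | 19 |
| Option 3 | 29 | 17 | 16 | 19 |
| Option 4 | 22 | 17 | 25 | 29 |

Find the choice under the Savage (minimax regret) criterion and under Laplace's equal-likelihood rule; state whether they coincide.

minimax regret → Option 4; laplace → Option 4 (agree)

Column bests: S1=29, S2=25, S3=26, S4=29.
Option 1 regrets: 7, 0, 9, 4 → max 9
Option 2 regrets: 13, 7, 0, 10 → max 13
Option 3 regrets: 0, 8, 10, 10 → max 10
Option 4 regrets: 7, 8, 1, 0 → max 8
Smallest max regret = 8 → Option 4.
Row averages: Option 1=22.25, Option 2=19.75, Option 3=20.25, Option 4=23.25
Highest average = 23.25 → Option 4.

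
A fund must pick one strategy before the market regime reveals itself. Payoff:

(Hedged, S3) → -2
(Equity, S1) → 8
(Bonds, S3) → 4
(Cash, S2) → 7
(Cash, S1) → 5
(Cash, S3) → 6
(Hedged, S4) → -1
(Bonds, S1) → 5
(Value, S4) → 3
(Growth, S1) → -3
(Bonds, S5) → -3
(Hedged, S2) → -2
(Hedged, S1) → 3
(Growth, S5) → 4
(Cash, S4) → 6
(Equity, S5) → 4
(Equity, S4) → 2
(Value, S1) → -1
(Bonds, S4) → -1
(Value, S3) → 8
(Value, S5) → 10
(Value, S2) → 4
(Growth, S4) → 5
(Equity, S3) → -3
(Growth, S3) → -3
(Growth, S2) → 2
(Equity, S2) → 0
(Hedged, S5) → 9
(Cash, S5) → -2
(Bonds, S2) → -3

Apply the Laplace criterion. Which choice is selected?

Row averages: Equity=2.2, Hedged=1.4, Growth=1, Cash=4.4, Bonds=0.4, Value=4.8
Highest average = 4.8 → Value.

Value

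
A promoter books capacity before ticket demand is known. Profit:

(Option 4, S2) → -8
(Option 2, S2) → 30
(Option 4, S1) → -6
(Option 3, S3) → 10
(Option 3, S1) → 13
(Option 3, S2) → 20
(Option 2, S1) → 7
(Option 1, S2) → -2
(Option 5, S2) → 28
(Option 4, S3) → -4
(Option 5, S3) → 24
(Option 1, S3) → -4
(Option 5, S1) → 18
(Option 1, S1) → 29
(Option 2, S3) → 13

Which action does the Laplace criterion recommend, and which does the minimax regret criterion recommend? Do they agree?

laplace → Option 5; minimax regret → Option 5 (agree)

Row averages: Option 1=23/3, Option 2=50/3, Option 3=43/3, Option 4=-6, Option 5=70/3
Highest average = 70/3 → Option 5.
Column bests: S1=29, S2=30, S3=24.
Option 1 regrets: 0, 32, 28 → max 32
Option 2 regrets: 22, 0, 11 → max 22
Option 3 regrets: 16, 10, 14 → max 16
Option 4 regrets: 35, 38, 28 → max 38
Option 5 regrets: 11, 2, 0 → max 11
Smallest max regret = 11 → Option 5.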